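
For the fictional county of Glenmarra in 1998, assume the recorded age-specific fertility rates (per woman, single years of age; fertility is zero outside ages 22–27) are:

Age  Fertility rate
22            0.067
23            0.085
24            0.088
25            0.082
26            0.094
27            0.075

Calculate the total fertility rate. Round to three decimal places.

Sum of ASFRs = 0.067 + 0.085 + 0.088 + 0.082 + 0.094 + 0.075 = 0.491
TFR = 0.491

0.491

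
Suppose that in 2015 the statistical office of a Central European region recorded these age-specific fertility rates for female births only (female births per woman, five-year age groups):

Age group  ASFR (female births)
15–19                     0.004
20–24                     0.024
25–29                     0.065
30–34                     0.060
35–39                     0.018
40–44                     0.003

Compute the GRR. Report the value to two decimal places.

Sum of female ASFRs = 0.004 + 0.024 + 0.065 + 0.060 + 0.018 + 0.003 = 0.174
GRR = 5 × 0.174 = 0.87

0.87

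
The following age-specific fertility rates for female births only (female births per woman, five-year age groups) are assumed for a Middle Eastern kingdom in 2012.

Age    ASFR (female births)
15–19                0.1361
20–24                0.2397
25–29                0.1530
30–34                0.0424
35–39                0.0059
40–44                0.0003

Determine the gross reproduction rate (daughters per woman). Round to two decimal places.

2.89

Sum of female ASFRs = 0.1361 + 0.2397 + 0.1530 + 0.0424 + 0.0059 + 0.0003 = 0.5774
GRR = 5 × 0.5774 = 2.887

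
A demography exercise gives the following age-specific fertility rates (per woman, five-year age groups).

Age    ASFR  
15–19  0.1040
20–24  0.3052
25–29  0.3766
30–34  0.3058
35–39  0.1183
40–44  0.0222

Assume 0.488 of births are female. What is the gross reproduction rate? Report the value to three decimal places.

Proportion female at birth = 0.488.
Sum of ASFRs = 0.1040 + 0.3052 + 0.3766 + 0.3058 + 0.1183 + 0.0222 = 1.2321
TFR = 5 × 1.2321 = 6.1605
GRR = 0.488 × 6.1605 = 3.00632

3.006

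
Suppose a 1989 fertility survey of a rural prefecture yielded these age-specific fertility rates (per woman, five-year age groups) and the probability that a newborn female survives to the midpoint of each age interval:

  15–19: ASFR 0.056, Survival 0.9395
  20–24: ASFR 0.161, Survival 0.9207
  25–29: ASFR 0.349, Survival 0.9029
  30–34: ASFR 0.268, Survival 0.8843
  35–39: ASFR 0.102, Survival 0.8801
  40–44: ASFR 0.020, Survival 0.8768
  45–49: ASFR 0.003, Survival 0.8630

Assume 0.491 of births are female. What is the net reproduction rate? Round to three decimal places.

Proportion female at birth = 0.491.
Survival-weighted fertility by age (5·fₓ·Sₓ):
  15–19: 5 × 0.056 × 0.9395 = 0.26306
  20–24: 5 × 0.161 × 0.9207 = 0.74116
  25–29: 5 × 0.349 × 0.9029 = 1.57556
  30–34: 5 × 0.268 × 0.8843 = 1.18496
  35–39: 5 × 0.102 × 0.8801 = 0.44885
  40–44: 5 × 0.020 × 0.8768 = 0.08768
  45–49: 5 × 0.003 × 0.8630 = 0.01295
Sum = 4.31422
NRR = 0.491 × 4.31422 = 2.11828

2.118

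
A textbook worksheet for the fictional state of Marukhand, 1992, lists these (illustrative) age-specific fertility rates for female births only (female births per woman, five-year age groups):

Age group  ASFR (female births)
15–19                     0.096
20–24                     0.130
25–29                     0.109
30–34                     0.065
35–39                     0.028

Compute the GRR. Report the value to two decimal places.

Sum of female ASFRs = 0.096 + 0.130 + 0.109 + 0.065 + 0.028 = 0.428
GRR = 5 × 0.428 = 2.14

2.14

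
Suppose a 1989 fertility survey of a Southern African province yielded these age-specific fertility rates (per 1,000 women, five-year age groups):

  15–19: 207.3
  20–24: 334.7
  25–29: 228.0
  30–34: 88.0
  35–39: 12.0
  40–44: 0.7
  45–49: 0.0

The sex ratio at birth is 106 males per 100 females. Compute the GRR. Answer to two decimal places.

2.11

Proportion female at birth = 100 / (100 + 106) = 0.48544.
Sum of ASFRs = 207.3 + 334.7 + 228.0 + 88.0 + 12.0 + 0.7 + 0.0 = 870.7
TFR = 5 × 870.7 / 1000 = 4.3535
GRR = 0.48544 × 4.3535 = 2.11336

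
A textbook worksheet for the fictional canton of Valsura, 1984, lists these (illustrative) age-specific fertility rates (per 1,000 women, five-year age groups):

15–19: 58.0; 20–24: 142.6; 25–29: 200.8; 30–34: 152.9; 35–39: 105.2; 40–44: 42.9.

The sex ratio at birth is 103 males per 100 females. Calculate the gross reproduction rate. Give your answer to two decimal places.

Proportion female at birth = 100 / (100 + 103) = 0.49261.
Sum of ASFRs = 58.0 + 142.6 + 200.8 + 152.9 + 105.2 + 42.9 = 702.4
TFR = 5 × 702.4 / 1000 = 3.512
GRR = 0.49261 × 3.512 = 1.73005

1.73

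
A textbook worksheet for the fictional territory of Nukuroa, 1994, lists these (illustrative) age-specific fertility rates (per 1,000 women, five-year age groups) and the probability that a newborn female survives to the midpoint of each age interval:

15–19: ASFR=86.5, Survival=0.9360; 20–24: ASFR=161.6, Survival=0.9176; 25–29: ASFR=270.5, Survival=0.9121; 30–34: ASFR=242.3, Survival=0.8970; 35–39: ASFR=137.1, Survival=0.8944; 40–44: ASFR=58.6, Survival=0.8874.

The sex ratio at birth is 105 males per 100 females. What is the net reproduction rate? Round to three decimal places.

2.117

Proportion female at birth = 100 / (100 + 105) = 0.48780.
Weighting each age-specific rate by interval width and survival:
  15–19: 5 × 86.5/1000 × 0.9360 = 0.40482
  20–24: 5 × 161.6/1000 × 0.9176 = 0.74142
  25–29: 5 × 270.5/1000 × 0.9121 = 1.23362
  30–34: 5 × 242.3/1000 × 0.8970 = 1.08672
  35–39: 5 × 137.1/1000 × 0.8944 = 0.61311
  40–44: 5 × 58.6/1000 × 0.8874 = 0.26001
Sum = 4.33970
NRR = 0.48780 × 4.33970 = 2.11691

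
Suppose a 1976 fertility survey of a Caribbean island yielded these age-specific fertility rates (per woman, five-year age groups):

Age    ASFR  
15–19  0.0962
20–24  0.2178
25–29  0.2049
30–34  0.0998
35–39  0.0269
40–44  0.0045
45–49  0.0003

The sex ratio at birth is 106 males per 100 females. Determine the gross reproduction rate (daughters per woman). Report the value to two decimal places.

Proportion female at birth = 100 / (100 + 106) = 0.48544.
Sum of ASFRs = 0.0962 + 0.2178 + 0.2049 + 0.0998 + 0.0269 + 0.0045 + 0.0003 = 0.6504
TFR = 5 × 0.6504 = 3.252
GRR = 0.48544 × 3.252 = 1.57865

1.58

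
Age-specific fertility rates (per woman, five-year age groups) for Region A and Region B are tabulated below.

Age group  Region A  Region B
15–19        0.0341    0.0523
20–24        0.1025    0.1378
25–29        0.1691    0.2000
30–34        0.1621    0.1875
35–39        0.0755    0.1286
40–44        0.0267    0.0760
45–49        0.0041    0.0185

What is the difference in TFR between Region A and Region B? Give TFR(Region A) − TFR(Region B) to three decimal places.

-1.133

Region A:
  Sum of ASFRs = 0.0341 + 0.1025 + 0.1691 + 0.1621 + 0.0755 + 0.0267 + 0.0041 = 0.5741
  TFR = 5 × 0.5741 = 2.8705
Region B:
  Sum of ASFRs = 0.0523 + 0.1378 + 0.2000 + 0.1875 + 0.1286 + 0.0760 + 0.0185 = 0.8007
  TFR = 5 × 0.8007 = 4.0035
Difference = 2.8705 − 4.0035 = -1.133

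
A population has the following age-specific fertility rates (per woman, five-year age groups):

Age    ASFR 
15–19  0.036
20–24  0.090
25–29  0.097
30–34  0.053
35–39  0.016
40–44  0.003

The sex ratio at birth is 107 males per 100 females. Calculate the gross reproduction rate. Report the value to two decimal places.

0.71

Proportion female at birth = 100 / (100 + 107) = 0.48309.
Sum of ASFRs = 0.036 + 0.090 + 0.097 + 0.053 + 0.016 + 0.003 = 0.295
TFR = 5 × 0.295 = 1.475
GRR = 0.48309 × 1.475 = 0.71256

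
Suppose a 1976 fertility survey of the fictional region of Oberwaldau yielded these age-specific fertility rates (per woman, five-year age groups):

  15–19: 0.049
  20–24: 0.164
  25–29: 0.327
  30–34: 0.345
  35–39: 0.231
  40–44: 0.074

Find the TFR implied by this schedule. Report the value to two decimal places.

5.95

Sum of ASFRs = 0.049 + 0.164 + 0.327 + 0.345 + 0.231 + 0.074 = 1.190
TFR = 5 × 1.190 = 5.95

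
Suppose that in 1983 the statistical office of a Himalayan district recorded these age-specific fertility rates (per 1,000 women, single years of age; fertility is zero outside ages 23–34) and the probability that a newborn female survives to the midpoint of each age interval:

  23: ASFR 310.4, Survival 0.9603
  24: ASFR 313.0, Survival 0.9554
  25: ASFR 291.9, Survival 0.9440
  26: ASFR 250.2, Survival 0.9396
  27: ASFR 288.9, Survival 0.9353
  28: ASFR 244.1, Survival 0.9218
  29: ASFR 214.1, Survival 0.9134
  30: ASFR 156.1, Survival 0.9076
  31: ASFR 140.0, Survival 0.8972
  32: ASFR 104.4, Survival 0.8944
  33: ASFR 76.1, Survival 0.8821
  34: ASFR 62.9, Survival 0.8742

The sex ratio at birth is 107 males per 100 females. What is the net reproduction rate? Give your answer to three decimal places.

1.102

Proportion female at birth = 100 / (100 + 107) = 0.48309.
Survival-weighted fertility by age (1·fₓ·Sₓ):
  23: 1 × 310.4/1000 × 0.9603 = 0.29808
  24: 1 × 313.0/1000 × 0.9554 = 0.29904
  25: 1 × 291.9/1000 × 0.9440 = 0.27555
  26: 1 × 250.2/1000 × 0.9396 = 0.23509
  27: 1 × 288.9/1000 × 0.9353 = 0.27021
  28: 1 × 244.1/1000 × 0.9218 = 0.22501
  29: 1 × 214.1/1000 × 0.9134 = 0.19556
  30: 1 × 156.1/1000 × 0.9076 = 0.14168
  31: 1 × 140.0/1000 × 0.8972 = 0.12561
  32: 1 × 104.4/1000 × 0.8944 = 0.09338
  33: 1 × 76.1/1000 × 0.8821 = 0.06713
  34: 1 × 62.9/1000 × 0.8742 = 0.05499
Sum = 2.28133
NRR = 0.48309 × 2.28133 = 1.10209
An NRR exceeding 1 indicates intrinsic growth under these rates.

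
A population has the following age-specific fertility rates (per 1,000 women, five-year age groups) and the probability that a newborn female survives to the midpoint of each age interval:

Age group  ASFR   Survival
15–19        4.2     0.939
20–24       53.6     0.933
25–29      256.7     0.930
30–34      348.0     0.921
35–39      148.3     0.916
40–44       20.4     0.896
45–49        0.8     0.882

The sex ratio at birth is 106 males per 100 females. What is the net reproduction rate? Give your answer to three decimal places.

1.864

Proportion female at birth = 100 / (100 + 106) = 0.48544.
Each age group contributes 5 × ASFR × survival:
  15–19: 5 × 4.2/1000 × 0.939 = 0.01972
  20–24: 5 × 53.6/1000 × 0.933 = 0.25004
  25–29: 5 × 256.7/1000 × 0.930 = 1.19366
  30–34: 5 × 348.0/1000 × 0.921 = 1.60254
  35–39: 5 × 148.3/1000 × 0.916 = 0.67921
  40–44: 5 × 20.4/1000 × 0.896 = 0.09139
  45–49: 5 × 0.8/1000 × 0.882 = 0.00353
Sum = 3.84009
NRR = 0.48544 × 3.84009 = 1.86413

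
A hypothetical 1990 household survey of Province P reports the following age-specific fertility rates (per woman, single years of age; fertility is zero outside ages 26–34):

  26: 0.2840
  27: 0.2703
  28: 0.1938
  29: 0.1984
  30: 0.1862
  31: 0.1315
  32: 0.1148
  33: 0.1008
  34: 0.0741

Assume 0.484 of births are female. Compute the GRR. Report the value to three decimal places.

Proportion female at birth = 0.484.
Sum of ASFRs = 0.2840 + 0.2703 + 0.1938 + 0.1984 + 0.1862 + 0.1315 + 0.1148 + 0.1008 + 0.0741 = 1.5539
TFR = 1.5539
GRR = 0.484 × 1.5539 = 0.75209

0.752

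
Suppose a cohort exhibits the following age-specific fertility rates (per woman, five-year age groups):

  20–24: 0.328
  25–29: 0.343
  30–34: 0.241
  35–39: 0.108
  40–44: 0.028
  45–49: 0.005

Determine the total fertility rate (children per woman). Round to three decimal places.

5.265

Sum of ASFRs = 0.328 + 0.343 + 0.241 + 0.108 + 0.028 + 0.005 = 1.053
TFR = 5 × 1.053 = 5.265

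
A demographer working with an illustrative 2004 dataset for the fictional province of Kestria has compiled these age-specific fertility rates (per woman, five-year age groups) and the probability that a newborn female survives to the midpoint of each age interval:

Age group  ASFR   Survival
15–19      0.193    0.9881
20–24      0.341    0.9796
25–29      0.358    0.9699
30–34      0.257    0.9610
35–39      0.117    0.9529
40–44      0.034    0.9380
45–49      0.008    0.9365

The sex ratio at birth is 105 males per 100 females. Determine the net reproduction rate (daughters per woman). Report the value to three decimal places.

3.097

Proportion female at birth = 100 / (100 + 105) = 0.48780.
Weighting each age-specific rate by interval width and survival:
  15–19: 5 × 0.193 × 0.9881 = 0.95352
  20–24: 5 × 0.341 × 0.9796 = 1.67022
  25–29: 5 × 0.358 × 0.9699 = 1.73612
  30–34: 5 × 0.257 × 0.9610 = 1.23489
  35–39: 5 × 0.117 × 0.9529 = 0.55745
  40–44: 5 × 0.034 × 0.9380 = 0.15946
  45–49: 5 × 0.008 × 0.9365 = 0.03746
Sum = 6.34912
NRR = 0.48780 × 6.34912 = 3.09710
With NRR above 1 the population is above replacement fertility.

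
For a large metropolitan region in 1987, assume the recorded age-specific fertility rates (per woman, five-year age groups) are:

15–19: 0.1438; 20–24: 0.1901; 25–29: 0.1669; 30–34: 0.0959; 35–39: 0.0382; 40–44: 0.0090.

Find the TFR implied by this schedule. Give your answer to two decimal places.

3.22

Sum of ASFRs = 0.1438 + 0.1901 + 0.1669 + 0.0959 + 0.0382 + 0.0090 = 0.6439
TFR = 5 × 0.6439 = 3.2195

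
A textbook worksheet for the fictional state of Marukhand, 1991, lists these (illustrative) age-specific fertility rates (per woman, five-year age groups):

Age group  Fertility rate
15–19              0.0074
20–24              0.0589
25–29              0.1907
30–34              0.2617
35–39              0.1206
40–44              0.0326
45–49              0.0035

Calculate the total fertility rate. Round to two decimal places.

3.38

Sum of ASFRs = 0.0074 + 0.0589 + 0.1907 + 0.2617 + 0.1206 + 0.0326 + 0.0035 = 0.6754
TFR = 5 × 0.6754 = 3.377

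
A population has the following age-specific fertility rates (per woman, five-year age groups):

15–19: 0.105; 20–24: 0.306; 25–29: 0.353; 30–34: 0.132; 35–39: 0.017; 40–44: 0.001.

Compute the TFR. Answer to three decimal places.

Sum of ASFRs = 0.105 + 0.306 + 0.353 + 0.132 + 0.017 + 0.001 = 0.914
TFR = 5 × 0.914 = 4.57

4.570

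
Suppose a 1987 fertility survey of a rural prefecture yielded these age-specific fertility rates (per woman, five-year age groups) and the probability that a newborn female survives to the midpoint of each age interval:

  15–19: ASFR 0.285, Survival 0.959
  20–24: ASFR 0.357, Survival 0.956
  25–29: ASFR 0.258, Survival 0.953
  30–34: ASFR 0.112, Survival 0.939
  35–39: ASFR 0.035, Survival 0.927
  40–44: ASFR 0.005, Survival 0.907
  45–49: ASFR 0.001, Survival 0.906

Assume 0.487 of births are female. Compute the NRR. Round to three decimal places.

2.444

Proportion female at birth = 0.487.
Each age group contributes 5 × ASFR × survival:
  15–19: 5 × 0.285 × 0.959 = 1.36658
  20–24: 5 × 0.357 × 0.956 = 1.70646
  25–29: 5 × 0.258 × 0.953 = 1.22937
  30–34: 5 × 0.112 × 0.939 = 0.52584
  35–39: 5 × 0.035 × 0.927 = 0.16223
  40–44: 5 × 0.005 × 0.907 = 0.02268
  45–49: 5 × 0.001 × 0.906 = 0.00453
Sum = 5.01769
NRR = 0.487 × 5.01769 = 2.44362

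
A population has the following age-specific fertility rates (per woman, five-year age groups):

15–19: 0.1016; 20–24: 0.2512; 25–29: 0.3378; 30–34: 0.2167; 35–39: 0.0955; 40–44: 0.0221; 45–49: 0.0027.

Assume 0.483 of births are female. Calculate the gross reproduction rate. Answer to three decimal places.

2.482

Proportion female at birth = 0.483.
Sum of ASFRs = 0.1016 + 0.2512 + 0.3378 + 0.2167 + 0.0955 + 0.0221 + 0.0027 = 1.0276
TFR = 5 × 1.0276 = 5.138
GRR = 0.483 × 5.138 = 2.48165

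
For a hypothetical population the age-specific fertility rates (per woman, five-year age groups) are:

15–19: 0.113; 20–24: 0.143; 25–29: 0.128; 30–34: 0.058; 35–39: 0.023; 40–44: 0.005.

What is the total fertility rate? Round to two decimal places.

Sum of ASFRs = 0.113 + 0.143 + 0.128 + 0.058 + 0.023 + 0.005 = 0.470
TFR = 5 × 0.470 = 2.35

2.35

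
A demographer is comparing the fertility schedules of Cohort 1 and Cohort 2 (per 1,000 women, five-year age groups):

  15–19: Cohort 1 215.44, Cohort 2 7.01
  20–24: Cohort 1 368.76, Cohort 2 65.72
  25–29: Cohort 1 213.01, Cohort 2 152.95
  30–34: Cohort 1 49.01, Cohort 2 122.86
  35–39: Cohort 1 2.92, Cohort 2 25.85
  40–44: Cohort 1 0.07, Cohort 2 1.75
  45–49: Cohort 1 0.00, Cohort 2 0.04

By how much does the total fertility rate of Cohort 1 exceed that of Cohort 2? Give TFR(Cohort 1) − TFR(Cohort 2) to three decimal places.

2.365

Cohort 1:
  Sum of ASFRs = 215.44 + 368.76 + 213.01 + 49.01 + 2.92 + 0.07 + 0.00 = 849.21
  TFR = 5 × 849.21 / 1000 = 4.24605
Cohort 2:
  Sum of ASFRs = 7.01 + 65.72 + 152.95 + 122.86 + 25.85 + 1.75 + 0.04 = 376.18
  TFR = 5 × 376.18 / 1000 = 1.8809
Difference = 4.24605 − 1.8809 = 2.36515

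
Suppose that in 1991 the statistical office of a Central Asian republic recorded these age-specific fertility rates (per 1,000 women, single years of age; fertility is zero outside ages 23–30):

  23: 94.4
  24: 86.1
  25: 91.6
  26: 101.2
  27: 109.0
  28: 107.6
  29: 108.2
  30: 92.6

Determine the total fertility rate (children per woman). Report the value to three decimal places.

Sum of ASFRs = 94.4 + 86.1 + 91.6 + 101.2 + 109.0 + 107.6 + 108.2 + 92.6 = 790.7
TFR = 790.7 / 1000 = 0.7907

0.791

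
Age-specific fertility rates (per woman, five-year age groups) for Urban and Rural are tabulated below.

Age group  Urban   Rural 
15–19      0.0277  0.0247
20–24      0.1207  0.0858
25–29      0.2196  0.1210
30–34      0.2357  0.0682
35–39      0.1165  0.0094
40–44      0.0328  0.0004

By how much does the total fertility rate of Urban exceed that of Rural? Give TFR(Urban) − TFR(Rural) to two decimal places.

2.22

Urban:
  Sum of ASFRs = 0.0277 + 0.1207 + 0.2196 + 0.2357 + 0.1165 + 0.0328 = 0.7530
  TFR = 5 × 0.7530 = 3.765
Rural:
  Sum of ASFRs = 0.0247 + 0.0858 + 0.1210 + 0.0682 + 0.0094 + 0.0004 = 0.3095
  TFR = 5 × 0.3095 = 1.5475
Difference = 3.765 − 1.5475 = 2.2175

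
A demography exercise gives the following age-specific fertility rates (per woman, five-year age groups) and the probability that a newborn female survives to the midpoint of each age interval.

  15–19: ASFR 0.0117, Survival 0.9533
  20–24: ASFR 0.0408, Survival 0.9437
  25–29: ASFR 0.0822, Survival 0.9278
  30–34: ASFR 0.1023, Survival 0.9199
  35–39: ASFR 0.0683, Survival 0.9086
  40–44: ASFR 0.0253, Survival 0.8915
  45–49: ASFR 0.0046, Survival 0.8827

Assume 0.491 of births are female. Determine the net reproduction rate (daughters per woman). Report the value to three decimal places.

0.758

Proportion female at birth = 0.491.
Each age group contributes 5 × ASFR × survival:
  15–19: 5 × 0.0117 × 0.9533 = 0.05577
  20–24: 5 × 0.0408 × 0.9437 = 0.19251
  25–29: 5 × 0.0822 × 0.9278 = 0.38133
  30–34: 5 × 0.1023 × 0.9199 = 0.47053
  35–39: 5 × 0.0683 × 0.9086 = 0.31029
  40–44: 5 × 0.0253 × 0.8915 = 0.11277
  45–49: 5 × 0.0046 × 0.8827 = 0.02030
Sum = 1.54350
NRR = 0.491 × 1.54350 = 0.75786
NRR < 1, so the cohort does not fully replace itself.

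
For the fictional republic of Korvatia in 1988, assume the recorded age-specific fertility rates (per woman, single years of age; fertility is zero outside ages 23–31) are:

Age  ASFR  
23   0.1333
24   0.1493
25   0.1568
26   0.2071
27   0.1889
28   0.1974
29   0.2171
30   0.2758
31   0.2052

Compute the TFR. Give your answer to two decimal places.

Sum of ASFRs = 0.1333 + 0.1493 + 0.1568 + 0.2071 + 0.1889 + 0.1974 + 0.2171 + 0.2758 + 0.2052 = 1.7309
TFR = 1.7309

1.73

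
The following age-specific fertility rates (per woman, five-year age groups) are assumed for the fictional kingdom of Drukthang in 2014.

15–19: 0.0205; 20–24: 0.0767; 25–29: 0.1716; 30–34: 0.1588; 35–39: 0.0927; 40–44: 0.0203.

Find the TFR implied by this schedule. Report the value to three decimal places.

Sum of ASFRs = 0.0205 + 0.0767 + 0.1716 + 0.1588 + 0.0927 + 0.0203 = 0.5406
TFR = 5 × 0.5406 = 2.703

2.703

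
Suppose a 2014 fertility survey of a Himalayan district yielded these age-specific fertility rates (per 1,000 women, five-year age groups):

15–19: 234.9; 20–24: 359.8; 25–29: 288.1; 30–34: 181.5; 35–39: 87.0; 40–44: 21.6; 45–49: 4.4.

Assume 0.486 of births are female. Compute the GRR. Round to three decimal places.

Proportion female at birth = 0.486.
Sum of ASFRs = 234.9 + 359.8 + 288.1 + 181.5 + 87.0 + 21.6 + 4.4 = 1177.3
TFR = 5 × 1177.3 / 1000 = 5.8865
GRR = 0.486 × 5.8865 = 2.86084

2.861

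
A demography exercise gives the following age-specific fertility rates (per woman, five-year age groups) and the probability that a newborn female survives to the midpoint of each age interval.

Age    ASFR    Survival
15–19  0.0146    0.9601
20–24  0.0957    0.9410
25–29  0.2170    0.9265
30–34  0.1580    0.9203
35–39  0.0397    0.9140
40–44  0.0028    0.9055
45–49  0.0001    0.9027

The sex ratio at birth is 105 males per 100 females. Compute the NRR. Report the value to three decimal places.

Proportion female at birth = 100 / (100 + 105) = 0.48780.
Each age group contributes 5 × ASFR × survival:
  15–19: 5 × 0.0146 × 0.9601 = 0.07009
  20–24: 5 × 0.0957 × 0.9410 = 0.45027
  25–29: 5 × 0.2170 × 0.9265 = 1.00525
  30–34: 5 × 0.1580 × 0.9203 = 0.72704
  35–39: 5 × 0.0397 × 0.9140 = 0.18143
  40–44: 5 × 0.0028 × 0.9055 = 0.01268
  45–49: 5 × 0.0001 × 0.9027 = 0.00045
Sum = 2.44721
NRR = 0.48780 × 2.44721 = 1.19375

1.194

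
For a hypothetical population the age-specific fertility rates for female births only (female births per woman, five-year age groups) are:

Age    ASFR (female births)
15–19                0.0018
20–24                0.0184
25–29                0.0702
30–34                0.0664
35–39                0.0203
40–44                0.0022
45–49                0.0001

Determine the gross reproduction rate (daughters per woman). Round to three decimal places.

Sum of female ASFRs = 0.0018 + 0.0184 + 0.0702 + 0.0664 + 0.0203 + 0.0022 + 0.0001 = 0.1794
GRR = 5 × 0.1794 = 0.897

0.897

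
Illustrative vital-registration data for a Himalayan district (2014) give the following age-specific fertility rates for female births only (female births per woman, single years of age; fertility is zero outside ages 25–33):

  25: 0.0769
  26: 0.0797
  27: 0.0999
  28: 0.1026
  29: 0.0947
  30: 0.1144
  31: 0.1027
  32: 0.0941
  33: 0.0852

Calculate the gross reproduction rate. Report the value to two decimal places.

0.85

Sum of female ASFRs = 0.0769 + 0.0797 + 0.0999 + 0.1026 + 0.0947 + 0.1144 + 0.1027 + 0.0941 + 0.0852 = 0.8502
GRR = 0.8502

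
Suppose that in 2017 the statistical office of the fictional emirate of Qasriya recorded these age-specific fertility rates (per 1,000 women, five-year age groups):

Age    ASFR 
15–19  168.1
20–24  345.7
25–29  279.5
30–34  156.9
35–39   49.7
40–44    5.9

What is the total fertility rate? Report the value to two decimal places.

Sum of ASFRs = 168.1 + 345.7 + 279.5 + 156.9 + 49.7 + 5.9 = 1005.8
TFR = 5 × 1005.8 / 1000 = 5.029

5.03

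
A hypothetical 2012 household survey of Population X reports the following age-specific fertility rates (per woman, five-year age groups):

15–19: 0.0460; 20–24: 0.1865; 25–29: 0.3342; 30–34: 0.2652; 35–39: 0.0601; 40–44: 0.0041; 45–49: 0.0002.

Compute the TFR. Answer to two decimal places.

4.48

Sum of ASFRs = 0.0460 + 0.1865 + 0.3342 + 0.2652 + 0.0601 + 0.0041 + 0.0002 = 0.8963
TFR = 5 × 0.8963 = 4.4815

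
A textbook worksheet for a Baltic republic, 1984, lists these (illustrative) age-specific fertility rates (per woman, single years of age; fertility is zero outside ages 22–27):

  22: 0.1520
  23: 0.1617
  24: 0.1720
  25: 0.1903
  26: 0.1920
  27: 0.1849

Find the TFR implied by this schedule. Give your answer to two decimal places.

Sum of ASFRs = 0.1520 + 0.1617 + 0.1720 + 0.1903 + 0.1920 + 0.1849 = 1.0529
TFR = 1.0529

1.05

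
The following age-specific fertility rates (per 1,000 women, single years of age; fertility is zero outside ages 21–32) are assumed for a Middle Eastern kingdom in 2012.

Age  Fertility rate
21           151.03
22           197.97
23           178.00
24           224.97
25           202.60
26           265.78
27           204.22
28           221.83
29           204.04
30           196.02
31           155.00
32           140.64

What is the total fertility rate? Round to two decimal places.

2.34

Sum of ASFRs = 151.03 + 197.97 + 178.00 + 224.97 + 202.60 + 265.78 + 204.22 + 221.83 + 204.04 + 196.02 + 155.00 + 140.64 = 2342.10
TFR = 2342.10 / 1000 = 2.3421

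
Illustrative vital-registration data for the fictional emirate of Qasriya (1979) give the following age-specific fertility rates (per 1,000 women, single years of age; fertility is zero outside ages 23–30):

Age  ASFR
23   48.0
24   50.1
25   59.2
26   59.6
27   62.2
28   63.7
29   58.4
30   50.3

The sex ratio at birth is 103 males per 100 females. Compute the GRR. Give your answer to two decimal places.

0.22

Proportion female at birth = 100 / (100 + 103) = 0.49261.
Sum of ASFRs = 48.0 + 50.1 + 59.2 + 59.6 + 62.2 + 63.7 + 58.4 + 50.3 = 451.5
TFR = 451.5 / 1000 = 0.4515
GRR = 0.49261 × 0.4515 = 0.22241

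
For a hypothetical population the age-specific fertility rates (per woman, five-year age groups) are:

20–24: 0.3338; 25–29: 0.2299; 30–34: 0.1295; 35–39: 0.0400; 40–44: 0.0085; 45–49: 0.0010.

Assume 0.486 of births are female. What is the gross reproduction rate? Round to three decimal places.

1.805

Proportion female at birth = 0.486.
Sum of ASFRs = 0.3338 + 0.2299 + 0.1295 + 0.0400 + 0.0085 + 0.0010 = 0.7427
TFR = 5 × 0.7427 = 3.7135
GRR = 0.486 × 3.7135 = 1.80476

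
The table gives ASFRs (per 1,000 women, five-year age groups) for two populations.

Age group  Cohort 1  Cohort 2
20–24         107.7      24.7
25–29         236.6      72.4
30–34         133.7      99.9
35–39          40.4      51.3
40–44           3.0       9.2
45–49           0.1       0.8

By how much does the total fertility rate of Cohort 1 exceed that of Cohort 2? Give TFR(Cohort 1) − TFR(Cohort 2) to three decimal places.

1.316

Cohort 1:
  Sum of ASFRs = 107.7 + 236.6 + 133.7 + 40.4 + 3.0 + 0.1 = 521.5
  TFR = 5 × 521.5 / 1000 = 2.6075
Cohort 2:
  Sum of ASFRs = 24.7 + 72.4 + 99.9 + 51.3 + 9.2 + 0.8 = 258.3
  TFR = 5 × 258.3 / 1000 = 1.2915
Difference = 2.6075 − 1.2915 = 1.316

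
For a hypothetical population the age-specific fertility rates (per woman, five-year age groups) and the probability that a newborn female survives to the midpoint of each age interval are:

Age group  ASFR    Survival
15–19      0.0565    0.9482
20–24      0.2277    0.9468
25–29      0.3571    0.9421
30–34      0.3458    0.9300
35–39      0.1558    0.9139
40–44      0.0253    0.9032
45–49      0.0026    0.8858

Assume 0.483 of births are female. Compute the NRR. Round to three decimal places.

Proportion female at birth = 0.483.
Per-age-group product (5 × ASFR × survival probability):
  15–19: 5 × 0.0565 × 0.9482 = 0.26787
  20–24: 5 × 0.2277 × 0.9468 = 1.07793
  25–29: 5 × 0.3571 × 0.9421 = 1.68212
  30–34: 5 × 0.3458 × 0.9300 = 1.60797
  35–39: 5 × 0.1558 × 0.9139 = 0.71193
  40–44: 5 × 0.0253 × 0.9032 = 0.11425
  45–49: 5 × 0.0026 × 0.8858 = 0.01152
Sum = 5.47359
NRR = 0.483 × 5.47359 = 2.64374
An NRR exceeding 1 indicates intrinsic growth under these rates.

2.644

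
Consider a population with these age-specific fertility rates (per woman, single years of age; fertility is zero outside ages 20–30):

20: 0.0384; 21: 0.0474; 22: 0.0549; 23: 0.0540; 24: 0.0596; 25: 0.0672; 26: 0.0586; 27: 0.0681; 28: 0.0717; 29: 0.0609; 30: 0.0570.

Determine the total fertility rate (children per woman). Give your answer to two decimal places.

0.64

Sum of ASFRs = 0.0384 + 0.0474 + 0.0549 + 0.0540 + 0.0596 + 0.0672 + 0.0586 + 0.0681 + 0.0717 + 0.0609 + 0.0570 = 0.6378
TFR = 0.6378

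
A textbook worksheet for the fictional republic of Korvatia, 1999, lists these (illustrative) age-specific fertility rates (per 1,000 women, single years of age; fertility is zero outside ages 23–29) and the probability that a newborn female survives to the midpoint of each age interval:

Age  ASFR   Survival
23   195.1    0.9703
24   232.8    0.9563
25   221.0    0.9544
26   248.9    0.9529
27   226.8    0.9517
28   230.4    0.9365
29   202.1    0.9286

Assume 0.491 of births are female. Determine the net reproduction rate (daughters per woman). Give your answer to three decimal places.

0.726

Proportion female at birth = 0.491.
Survival-weighted fertility by age (1·fₓ·Sₓ):
  23: 1 × 195.1/1000 × 0.9703 = 0.18931
  24: 1 × 232.8/1000 × 0.9563 = 0.22263
  25: 1 × 221.0/1000 × 0.9544 = 0.21092
  26: 1 × 248.9/1000 × 0.9529 = 0.23718
  27: 1 × 226.8/1000 × 0.9517 = 0.21585
  28: 1 × 230.4/1000 × 0.9365 = 0.21577
  29: 1 × 202.1/1000 × 0.9286 = 0.18767
Sum = 1.47933
NRR = 0.491 × 1.47933 = 0.72635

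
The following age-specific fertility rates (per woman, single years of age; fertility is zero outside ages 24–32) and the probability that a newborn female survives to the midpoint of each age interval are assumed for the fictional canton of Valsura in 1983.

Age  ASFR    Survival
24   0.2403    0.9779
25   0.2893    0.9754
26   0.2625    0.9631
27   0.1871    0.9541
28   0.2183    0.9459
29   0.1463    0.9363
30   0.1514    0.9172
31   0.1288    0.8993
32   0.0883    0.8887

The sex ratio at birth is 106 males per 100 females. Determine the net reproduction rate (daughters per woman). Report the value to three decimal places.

0.789

Proportion female at birth = 100 / (100 + 106) = 0.48544.
Each age group contributes 1 × ASFR × survival:
  24: 1 × 0.2403 × 0.9779 = 0.23499
  25: 1 × 0.2893 × 0.9754 = 0.28218
  26: 1 × 0.2625 × 0.9631 = 0.25281
  27: 1 × 0.1871 × 0.9541 = 0.17851
  28: 1 × 0.2183 × 0.9459 = 0.20649
  29: 1 × 0.1463 × 0.9363 = 0.13698
  30: 1 × 0.1514 × 0.9172 = 0.13886
  31: 1 × 0.1288 × 0.8993 = 0.11583
  32: 1 × 0.0883 × 0.8887 = 0.07847
Sum = 1.62512
NRR = 0.48544 × 1.62512 = 0.78890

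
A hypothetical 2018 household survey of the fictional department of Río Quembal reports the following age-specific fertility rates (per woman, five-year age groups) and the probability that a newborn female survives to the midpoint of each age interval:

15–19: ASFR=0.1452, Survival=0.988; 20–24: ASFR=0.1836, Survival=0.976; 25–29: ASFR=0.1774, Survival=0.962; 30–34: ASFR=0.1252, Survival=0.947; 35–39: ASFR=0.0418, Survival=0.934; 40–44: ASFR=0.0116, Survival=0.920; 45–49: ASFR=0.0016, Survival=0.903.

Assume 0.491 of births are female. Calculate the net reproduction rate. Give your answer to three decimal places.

1.628

Proportion female at birth = 0.491.
Survival-weighted fertility by age (5·fₓ·Sₓ):
  15–19: 5 × 0.1452 × 0.988 = 0.71729
  20–24: 5 × 0.1836 × 0.976 = 0.89597
  25–29: 5 × 0.1774 × 0.962 = 0.85329
  30–34: 5 × 0.1252 × 0.947 = 0.59282
  35–39: 5 × 0.0418 × 0.934 = 0.19521
  40–44: 5 × 0.0116 × 0.920 = 0.05336
  45–49: 5 × 0.0016 × 0.903 = 0.00722
Sum = 3.31516
NRR = 0.491 × 3.31516 = 1.62774
An NRR exceeding 1 indicates intrinsic growth under these rates.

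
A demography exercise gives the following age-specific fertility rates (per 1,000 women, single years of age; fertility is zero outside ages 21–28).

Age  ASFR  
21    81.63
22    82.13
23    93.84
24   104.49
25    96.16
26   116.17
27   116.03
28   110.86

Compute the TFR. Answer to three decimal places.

Sum of ASFRs = 81.63 + 82.13 + 93.84 + 104.49 + 96.16 + 116.17 + 116.03 + 110.86 = 801.31
TFR = 801.31 / 1000 = 0.80131

0.801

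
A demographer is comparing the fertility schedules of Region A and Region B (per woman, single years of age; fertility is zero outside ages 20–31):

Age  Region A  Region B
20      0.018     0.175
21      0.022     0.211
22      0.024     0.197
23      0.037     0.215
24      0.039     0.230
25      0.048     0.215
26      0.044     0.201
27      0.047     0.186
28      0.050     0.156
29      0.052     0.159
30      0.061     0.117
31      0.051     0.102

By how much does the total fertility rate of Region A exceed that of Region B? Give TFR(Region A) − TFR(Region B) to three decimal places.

Region A:
  Sum of ASFRs = 0.018 + 0.022 + 0.024 + 0.037 + 0.039 + 0.048 + 0.044 + 0.047 + 0.050 + 0.052 + 0.061 + 0.051 = 0.493
  TFR = 0.493
Region B:
  Sum of ASFRs = 0.175 + 0.211 + 0.197 + 0.215 + 0.230 + 0.215 + 0.201 + 0.186 + 0.156 + 0.159 + 0.117 + 0.102 = 2.164
  TFR = 2.164
Difference = 0.493 − 2.164 = -1.671

-1.671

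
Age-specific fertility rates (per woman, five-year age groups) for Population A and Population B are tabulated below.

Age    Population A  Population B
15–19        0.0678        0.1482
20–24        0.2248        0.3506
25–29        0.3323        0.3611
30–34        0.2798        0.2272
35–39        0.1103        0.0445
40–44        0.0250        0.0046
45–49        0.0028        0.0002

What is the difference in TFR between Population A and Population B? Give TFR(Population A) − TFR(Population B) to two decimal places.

-0.47

Population A:
  Sum of ASFRs = 0.0678 + 0.2248 + 0.3323 + 0.2798 + 0.1103 + 0.0250 + 0.0028 = 1.0428
  TFR = 5 × 1.0428 = 5.214
Population B:
  Sum of ASFRs = 0.1482 + 0.3506 + 0.3611 + 0.2272 + 0.0445 + 0.0046 + 0.0002 = 1.1364
  TFR = 5 × 1.1364 = 5.682
Difference = 5.214 − 5.682 = -0.468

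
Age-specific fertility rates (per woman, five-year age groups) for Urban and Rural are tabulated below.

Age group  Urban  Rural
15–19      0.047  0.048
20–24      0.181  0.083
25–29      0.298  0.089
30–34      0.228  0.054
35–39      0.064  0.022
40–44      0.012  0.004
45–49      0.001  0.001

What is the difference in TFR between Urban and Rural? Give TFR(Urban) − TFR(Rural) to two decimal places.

2.65

Urban:
  Sum of ASFRs = 0.047 + 0.181 + 0.298 + 0.228 + 0.064 + 0.012 + 0.001 = 0.831
  TFR = 5 × 0.831 = 4.155
Rural:
  Sum of ASFRs = 0.048 + 0.083 + 0.089 + 0.054 + 0.022 + 0.004 + 0.001 = 0.301
  TFR = 5 × 0.301 = 1.505
Difference = 4.155 − 1.505 = 2.65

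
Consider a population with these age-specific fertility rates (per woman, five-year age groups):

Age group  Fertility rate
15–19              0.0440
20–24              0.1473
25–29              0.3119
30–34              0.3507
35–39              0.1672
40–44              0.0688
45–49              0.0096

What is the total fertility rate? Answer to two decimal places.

Sum of ASFRs = 0.0440 + 0.1473 + 0.3119 + 0.3507 + 0.1672 + 0.0688 + 0.0096 = 1.0995
TFR = 5 × 1.0995 = 5.4975

5.50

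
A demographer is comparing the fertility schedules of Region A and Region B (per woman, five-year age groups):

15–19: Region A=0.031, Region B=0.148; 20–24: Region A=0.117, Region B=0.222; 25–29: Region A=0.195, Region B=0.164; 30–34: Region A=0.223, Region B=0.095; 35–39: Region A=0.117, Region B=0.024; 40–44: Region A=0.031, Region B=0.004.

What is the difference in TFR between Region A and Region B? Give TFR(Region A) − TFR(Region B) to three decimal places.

Region A:
  Sum of ASFRs = 0.031 + 0.117 + 0.195 + 0.223 + 0.117 + 0.031 = 0.714
  TFR = 5 × 0.714 = 3.57
Region B:
  Sum of ASFRs = 0.148 + 0.222 + 0.164 + 0.095 + 0.024 + 0.004 = 0.657
  TFR = 5 × 0.657 = 3.285
Difference = 3.57 − 3.285 = 0.285

0.285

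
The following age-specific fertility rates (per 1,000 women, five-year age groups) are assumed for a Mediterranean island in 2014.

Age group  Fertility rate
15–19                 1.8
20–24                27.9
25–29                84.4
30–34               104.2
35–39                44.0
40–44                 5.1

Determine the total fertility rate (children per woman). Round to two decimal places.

1.34

Sum of ASFRs = 1.8 + 27.9 + 84.4 + 104.2 + 44.0 + 5.1 = 267.4
TFR = 5 × 267.4 / 1000 = 1.337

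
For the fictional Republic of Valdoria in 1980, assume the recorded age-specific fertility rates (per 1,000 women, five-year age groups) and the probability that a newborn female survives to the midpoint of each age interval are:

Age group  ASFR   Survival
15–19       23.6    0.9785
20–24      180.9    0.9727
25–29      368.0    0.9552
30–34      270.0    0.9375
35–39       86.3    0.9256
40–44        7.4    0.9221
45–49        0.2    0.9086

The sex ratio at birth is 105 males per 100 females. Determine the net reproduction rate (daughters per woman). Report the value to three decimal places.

2.172

Proportion female at birth = 100 / (100 + 105) = 0.48780.
Per-age-group product (5 × ASFR × survival probability):
  15–19: 5 × 23.6/1000 × 0.9785 = 0.11546
  20–24: 5 × 180.9/1000 × 0.9727 = 0.87981
  25–29: 5 × 368.0/1000 × 0.9552 = 1.75757
  30–34: 5 × 270.0/1000 × 0.9375 = 1.26563
  35–39: 5 × 86.3/1000 × 0.9256 = 0.39940
  40–44: 5 × 7.4/1000 × 0.9221 = 0.03412
  45–49: 5 × 0.2/1000 × 0.9086 = 0.00091
Sum = 4.45290
NRR = 0.48780 × 4.45290 = 2.17212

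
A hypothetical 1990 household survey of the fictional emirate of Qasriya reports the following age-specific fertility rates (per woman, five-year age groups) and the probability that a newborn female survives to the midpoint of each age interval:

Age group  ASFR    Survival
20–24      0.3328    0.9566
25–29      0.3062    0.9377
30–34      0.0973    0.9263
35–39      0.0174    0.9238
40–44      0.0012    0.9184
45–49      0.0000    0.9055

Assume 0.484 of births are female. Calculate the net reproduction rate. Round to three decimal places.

Proportion female at birth = 0.484.
Survival-weighted fertility by age (5·fₓ·Sₓ):
  20–24: 5 × 0.3328 × 0.9566 = 1.59178
  25–29: 5 × 0.3062 × 0.9377 = 1.43562
  30–34: 5 × 0.0973 × 0.9263 = 0.45064
  35–39: 5 × 0.0174 × 0.9238 = 0.08037
  40–44: 5 × 0.0012 × 0.9184 = 0.00551
  45–49: 5 × 0.0000 × 0.9055 = 0.00000
Sum = 3.56392
NRR = 0.484 × 3.56392 = 1.72494

1.725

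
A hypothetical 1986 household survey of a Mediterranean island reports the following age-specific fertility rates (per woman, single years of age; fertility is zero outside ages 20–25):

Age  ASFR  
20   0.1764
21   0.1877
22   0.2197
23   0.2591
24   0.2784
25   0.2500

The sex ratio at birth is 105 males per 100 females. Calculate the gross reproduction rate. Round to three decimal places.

0.669

Proportion female at birth = 100 / (100 + 105) = 0.48780.
Sum of ASFRs = 0.1764 + 0.1877 + 0.2197 + 0.2591 + 0.2784 + 0.2500 = 1.3713
TFR = 1.3713
GRR = 0.48780 × 1.3713 = 0.66892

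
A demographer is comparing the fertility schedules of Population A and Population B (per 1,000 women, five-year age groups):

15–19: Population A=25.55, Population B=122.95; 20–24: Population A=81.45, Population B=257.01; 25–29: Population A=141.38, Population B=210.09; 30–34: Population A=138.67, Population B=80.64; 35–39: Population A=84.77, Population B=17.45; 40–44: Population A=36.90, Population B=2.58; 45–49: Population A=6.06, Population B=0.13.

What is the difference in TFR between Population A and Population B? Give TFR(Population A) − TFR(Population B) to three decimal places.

-0.880

Population A:
  Sum of ASFRs = 25.55 + 81.45 + 141.38 + 138.67 + 84.77 + 36.90 + 6.06 = 514.78
  TFR = 5 × 514.78 / 1000 = 2.5739
Population B:
  Sum of ASFRs = 122.95 + 257.01 + 210.09 + 80.64 + 17.45 + 2.58 + 0.13 = 690.85
  TFR = 5 × 690.85 / 1000 = 3.45425
Difference = 2.5739 − 3.45425 = -0.88035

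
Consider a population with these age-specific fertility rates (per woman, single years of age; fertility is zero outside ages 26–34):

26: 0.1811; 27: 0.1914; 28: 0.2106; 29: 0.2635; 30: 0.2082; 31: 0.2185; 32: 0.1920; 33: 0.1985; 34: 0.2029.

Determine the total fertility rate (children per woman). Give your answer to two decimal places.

Sum of ASFRs = 0.1811 + 0.1914 + 0.2106 + 0.2635 + 0.2082 + 0.2185 + 0.1920 + 0.1985 + 0.2029 = 1.8667
TFR = 1.8667

1.87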